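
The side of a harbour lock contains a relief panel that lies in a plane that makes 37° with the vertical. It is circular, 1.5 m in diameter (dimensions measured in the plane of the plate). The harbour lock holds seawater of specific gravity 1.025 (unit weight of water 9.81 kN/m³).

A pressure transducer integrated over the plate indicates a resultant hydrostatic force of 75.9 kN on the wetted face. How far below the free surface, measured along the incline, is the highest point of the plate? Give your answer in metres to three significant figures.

γ = 1.025 × 9.81 = 10.05525 kN/m³.
A = π(0.75)² = 1.76715 m².
From F = γ·h_c·A, the centroid depth is h_c = 75.9/(10.05525 × 1.76715) = 4.27145 m.
The plate makes 37° with the vertical, i.e. θ = 90° − 37° = 53° to the horizontal. Measuring y along the incline from the free-surface line, vertical depth h = y·sinθ with sinθ = 0.798636.
Along the incline, y_c = h_c/sinθ = 4.27145/0.798636 = 5.34843 m.
The centroid is at the centre, 0.75 m below the top of the plate, so the highest point sits at y_top = 5.34843 − 0.75 = 4.59843 m along the incline.

y_top ≈ 4.60 m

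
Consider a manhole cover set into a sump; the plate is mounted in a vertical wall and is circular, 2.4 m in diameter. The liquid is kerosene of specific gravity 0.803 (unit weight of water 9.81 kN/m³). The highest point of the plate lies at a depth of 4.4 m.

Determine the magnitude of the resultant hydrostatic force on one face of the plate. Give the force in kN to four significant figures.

γ = 0.803 × 9.81 = 7.87743 kN/m³.
The centroid is at the centre, 1.2 m below the top of the plate, so the centroid depth is h_c = 4.4 + 1.2 = 5.6 m.
A = π(1.2)² = 4.52389 m².
Resultant F = γ·h_c·A = 7.87743 × 5.6 × 4.52389 = 199.565 kN.

F ≈ 199.6 kN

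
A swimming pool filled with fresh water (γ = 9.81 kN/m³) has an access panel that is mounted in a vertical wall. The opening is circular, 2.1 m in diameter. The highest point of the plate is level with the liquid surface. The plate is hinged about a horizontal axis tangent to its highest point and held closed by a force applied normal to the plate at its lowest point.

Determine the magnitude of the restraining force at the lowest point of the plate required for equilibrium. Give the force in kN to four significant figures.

γ = 9.81 kN/m³.
The centroid is at the centre, 1.05 m below the top of the plate, so the centroid depth is h_c = 1.05 m.
A = π(1.05)² = 3.46361 m².
Resultant F = γ·h_c·A = 9.81 × 1.05 × 3.46361 = 35.6769 kN.
I_c = πr⁴/4 = π × 1.05⁴/4 = 0.954656 m⁴.
Centre of pressure: y_p = y_c + I_c/(y_c·A) = 1.05 + 0.954656/(1.05 × 3.46361) = 1.05 + 0.2625 = 1.3125 m along the plane.
The resultant acts 1.05 + 0.2625 = 1.3125 m (along the plate) below the hinge at the top edge, so the moment about the hinge is M = F × 1.3125 = 35.6769 × 1.3125 = 46.8259 kN·m.
A normal force at the bottom, 2.1 m from the hinge, must supply this moment: P = 46.8259/2.1 = 22.298 kN.

P ≈ 22.30 kN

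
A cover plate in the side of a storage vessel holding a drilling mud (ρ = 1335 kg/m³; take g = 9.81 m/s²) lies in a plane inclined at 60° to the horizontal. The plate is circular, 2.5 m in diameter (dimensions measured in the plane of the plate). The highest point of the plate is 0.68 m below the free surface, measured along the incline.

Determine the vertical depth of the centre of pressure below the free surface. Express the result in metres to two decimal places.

γ = ρg = 1335 × 9.81 / 1000 = 13.09635 kN/m³.
Let θ = 60° be the plate's angle to the horizontal; measure y along the incline from where the plane meets the free surface. Vertical depth h = y·sinθ with sinθ = 0.866025.
The centroid is at the centre, 1.25 m below the top of the plate, so y_c = 0.68 + 1.25 = 1.93 m and h_c = 1.93 × 0.866025 = 1.67143 m.
A = π(1.25)² = 4.90874 m².
Resultant F = γ·h_c·A = 13.09635 × 1.67143 × 4.90874 = 107.451 kN.
I_c = πr⁴/4 = π × 1.25⁴/4 = 1.91748 m⁴.
Centre of pressure: y_p = y_c + I_c/(y_c·A) = 1.93 + 1.91748/(1.93 × 4.90874) = 1.93 + 0.202397 = 2.1324 m along the plane.
Vertically, h_p = y_p·sinθ = 2.1324 × 0.866025 = 1.84671 m.

h_p = 1.85 m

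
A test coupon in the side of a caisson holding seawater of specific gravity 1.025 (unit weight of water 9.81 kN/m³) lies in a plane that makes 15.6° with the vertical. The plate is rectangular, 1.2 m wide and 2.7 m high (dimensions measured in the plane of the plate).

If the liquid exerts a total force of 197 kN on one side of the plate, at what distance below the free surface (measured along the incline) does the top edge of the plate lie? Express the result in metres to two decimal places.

γ = 1.025 × 9.81 = 10.05525 kN/m³.
A = 1.2 × 2.7 = 3.24 m².
From F = γ·h_c·A, the centroid depth is h_c = 197/(10.05525 × 3.24) = 6.04684 m.
The plate makes 15.6° with the vertical, i.e. θ = 90° − 15.6° = 74.4° to the horizontal. Measuring y along the incline from the free-surface line, vertical depth h = y·sinθ with sinθ = 0.963163.
Along the incline, y_c = h_c/sinθ = 6.04684/0.963163 = 6.27811 m.
The centroid lies 2.7/2 = 1.35 m below the top edge, so the top edge sits at y_top = 6.27811 − 1.35 = 4.92811 m along the incline.

y_top ≈ 4.93 m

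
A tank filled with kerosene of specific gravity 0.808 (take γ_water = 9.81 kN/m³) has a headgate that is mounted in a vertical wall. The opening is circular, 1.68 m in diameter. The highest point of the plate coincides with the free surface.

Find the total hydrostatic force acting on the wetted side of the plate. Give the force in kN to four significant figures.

γ = 0.808 × 9.81 = 7.92648 kN/m³.
The centroid is at the centre, 0.84 m below the top of the plate, so the centroid depth is h_c = 0.84 m.
A = π(0.84)² = 2.21671 m².
Resultant F = γ·h_c·A = 7.92648 × 0.84 × 2.21671 = 14.7594 kN.

F ≈ 14.76 kN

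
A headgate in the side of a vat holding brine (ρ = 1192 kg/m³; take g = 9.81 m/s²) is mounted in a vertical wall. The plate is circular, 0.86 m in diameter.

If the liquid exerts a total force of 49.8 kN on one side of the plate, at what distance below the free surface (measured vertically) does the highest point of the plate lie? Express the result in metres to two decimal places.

d_top ≈ 6.90 m

γ = ρg = 1192 × 9.81 / 1000 = 11.69352 kN/m³.
A = π(0.43)² = 0.58088 m².
From F = γ·h_c·A, the centroid depth is h_c = 49.8/(11.69352 × 0.58088) = 7.33158 m.
The centroid is at the centre, 0.43 m below the top of the plate, so the highest point sits at h_top = 7.33158 − 0.43 = 6.90158 m below the surface.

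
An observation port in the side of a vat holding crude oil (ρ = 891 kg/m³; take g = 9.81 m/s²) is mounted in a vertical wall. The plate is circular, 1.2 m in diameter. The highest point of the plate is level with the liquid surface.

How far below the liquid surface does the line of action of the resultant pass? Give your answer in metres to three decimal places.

γ = ρg = 891 × 9.81 / 1000 = 8.74071 kN/m³.
The centroid is at the centre, 0.6 m below the top of the plate, so the centroid depth is h_c = 0.6 m.
A = π(0.6)² = 1.13097 m².
Resultant F = γ·h_c·A = 8.74071 × 0.6 × 1.13097 = 5.93129 kN.
I_c = πr⁴/4 = π × 0.6⁴/4 = 0.101788 m⁴.
Centre of pressure: y_p = y_c + I_c/(y_c·A) = 0.6 + 0.101788/(0.6 × 1.13097) = 0.6 + 0.150001 = 0.750001 m along the plane.

h_p = 0.750 m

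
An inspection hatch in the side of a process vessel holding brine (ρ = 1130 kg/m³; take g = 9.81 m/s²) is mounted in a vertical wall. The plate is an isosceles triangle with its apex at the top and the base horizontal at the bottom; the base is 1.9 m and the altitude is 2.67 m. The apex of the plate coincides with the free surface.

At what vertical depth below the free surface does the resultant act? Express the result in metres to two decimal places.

γ = ρg = 1130 × 9.81 / 1000 = 11.0853 kN/m³.
With the apex up, the centroid sits 2h/3 = 2 × 2.67/3 = 1.78 m below the apex, so the centroid depth is h_c = 1.78 m.
A = ½ × 1.9 × 2.67 = 2.5365 m².
Resultant F = γ·h_c·A = 11.0853 × 1.78 × 2.5365 = 50.0498 kN.
I_c = b·h³/36 = 1.9 × 2.67³/36 = 1.00458 m⁴.
Centre of pressure: y_p = y_c + I_c/(y_c·A) = 1.78 + 1.00458/(1.78 × 2.5365) = 1.78 + 0.2225 = 2.0025 m along the plane.

h_p = 2.00 m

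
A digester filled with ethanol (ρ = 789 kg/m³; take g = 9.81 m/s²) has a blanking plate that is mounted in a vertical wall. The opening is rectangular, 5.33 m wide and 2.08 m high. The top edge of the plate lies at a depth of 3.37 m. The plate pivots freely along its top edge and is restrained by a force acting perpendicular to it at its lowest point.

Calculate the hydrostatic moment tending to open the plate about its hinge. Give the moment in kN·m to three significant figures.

M ≈ 424 kN·m

γ = ρg = 789 × 9.81 / 1000 = 7.74009 kN/m³.
The centroid lies 2.08/2 = 1.04 m below the top edge, so the centroid depth is h_c = 3.37 + 1.04 = 4.41 m.
A = 5.33 × 2.08 = 11.0864 m².
Resultant F = γ·h_c·A = 7.74009 × 4.41 × 11.0864 = 378.421 kN.
I_c = b·h³/12 = 5.33 × 2.08³/12 = 3.99702 m⁴.
Centre of pressure: y_p = y_c + I_c/(y_c·A) = 4.41 + 3.99702/(4.41 × 11.0864) = 4.41 + 0.0817537 = 4.49175 m along the plane.
The resultant acts 1.04 + 0.0817537 = 1.12175 m (along the plate) below the hinge at the top edge, so the moment about the hinge is M = F × 1.12175 = 378.421 × 1.12175 = 424.494 kN·m.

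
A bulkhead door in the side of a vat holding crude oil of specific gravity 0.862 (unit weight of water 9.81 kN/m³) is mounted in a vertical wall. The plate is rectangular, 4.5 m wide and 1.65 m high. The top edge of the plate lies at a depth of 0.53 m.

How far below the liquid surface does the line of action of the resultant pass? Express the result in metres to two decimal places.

h_p = 1.52 m

γ = 0.862 × 9.81 = 8.45622 kN/m³.
The centroid lies 1.65/2 = 0.825 m below the top edge, so the centroid depth is h_c = 0.53 + 0.825 = 1.355 m.
A = 4.5 × 1.65 = 7.425 m².
Resultant F = γ·h_c·A = 8.45622 × 1.355 × 7.425 = 85.077 kN.
I_c = b·h³/12 = 4.5 × 1.65³/12 = 1.68455 m⁴.
Centre of pressure: y_p = y_c + I_c/(y_c·A) = 1.355 + 1.68455/(1.355 × 7.425) = 1.355 + 0.167436 = 1.52244 m along the plane.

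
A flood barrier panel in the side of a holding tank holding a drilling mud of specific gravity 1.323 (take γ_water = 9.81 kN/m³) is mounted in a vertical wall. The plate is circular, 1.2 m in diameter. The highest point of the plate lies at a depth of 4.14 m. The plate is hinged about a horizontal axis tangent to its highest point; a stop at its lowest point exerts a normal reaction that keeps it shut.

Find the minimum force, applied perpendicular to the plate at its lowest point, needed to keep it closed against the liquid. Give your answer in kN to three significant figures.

γ = 1.323 × 9.81 = 12.97863 kN/m³.
The centroid is at the centre, 0.6 m below the top of the plate, so the centroid depth is h_c = 4.14 + 0.6 = 4.74 m.
A = π(0.6)² = 1.13097 m².
Resultant F = γ·h_c·A = 12.97863 × 4.74 × 1.13097 = 69.5758 kN.
I_c = πr⁴/4 = π × 0.6⁴/4 = 0.101788 m⁴.
Centre of pressure: y_p = y_c + I_c/(y_c·A) = 4.74 + 0.101788/(4.74 × 1.13097) = 4.74 + 0.0189875 = 4.75899 m along the plane.
The resultant acts 0.6 + 0.0189875 = 0.618988 m (along the plate) below the hinge at the top edge, so the moment about the hinge is M = F × 0.618988 = 69.5758 × 0.618988 = 43.0666 kN·m.
A normal force at the bottom, 1.2 m from the hinge, must supply this moment: P = 43.0666/1.2 = 35.8888 kN.

P ≈ 35.9 kN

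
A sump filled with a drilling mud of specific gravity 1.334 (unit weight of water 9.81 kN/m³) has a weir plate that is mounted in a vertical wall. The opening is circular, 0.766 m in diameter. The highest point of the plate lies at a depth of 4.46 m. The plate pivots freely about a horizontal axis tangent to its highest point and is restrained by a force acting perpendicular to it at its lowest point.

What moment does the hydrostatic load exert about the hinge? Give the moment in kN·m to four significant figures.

M ≈ 11.41 kN·m

γ = 1.334 × 9.81 = 13.08654 kN/m³.
The centroid is at the centre, 0.383 m below the top of the plate, so the centroid depth is h_c = 4.46 + 0.383 = 4.843 m.
A = π(0.383)² = 0.460837 m².
Resultant F = γ·h_c·A = 13.08654 × 4.843 × 0.460837 = 29.207 kN.
I_c = πr⁴/4 = π × 0.383⁴/4 = 0.0168999 m⁴.
Centre of pressure: y_p = y_c + I_c/(y_c·A) = 4.843 + 0.0168999/(4.843 × 0.460837) = 4.843 + 0.0075722 = 4.85057 m along the plane.
The resultant acts 0.383 + 0.0075722 = 0.390572 m (along the plate) below the hinge at the top edge, so the moment about the hinge is M = F × 0.390572 = 29.207 × 0.390572 = 11.4074 kN·m.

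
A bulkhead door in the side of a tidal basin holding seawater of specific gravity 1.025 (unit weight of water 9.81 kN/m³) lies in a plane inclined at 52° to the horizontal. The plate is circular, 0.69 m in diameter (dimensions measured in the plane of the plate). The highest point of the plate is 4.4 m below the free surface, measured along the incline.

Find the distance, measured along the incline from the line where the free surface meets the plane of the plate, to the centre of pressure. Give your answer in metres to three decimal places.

γ = 1.025 × 9.81 = 10.05525 kN/m³.
Let θ = 52° be the plate's angle to the horizontal; measure y along the incline from where the plane meets the free surface. Vertical depth h = y·sinθ with sinθ = 0.788011.
The centroid is at the centre, 0.345 m below the top of the plate, so y_c = 4.4 + 0.345 = 4.745 m and h_c = 4.745 × 0.788011 = 3.73911 m.
A = π(0.345)² = 0.373928 m².
Resultant F = γ·h_c·A = 10.05525 × 3.73911 × 0.373928 = 14.0588 kN.
I_c = πr⁴/4 = π × 0.345⁴/4 = 0.0111267 m⁴.
Centre of pressure: y_p = y_c + I_c/(y_c·A) = 4.745 + 0.0111267/(4.745 × 0.373928) = 4.745 + 0.00627108 = 4.75127 m along the plane.

y_p = 4.751 m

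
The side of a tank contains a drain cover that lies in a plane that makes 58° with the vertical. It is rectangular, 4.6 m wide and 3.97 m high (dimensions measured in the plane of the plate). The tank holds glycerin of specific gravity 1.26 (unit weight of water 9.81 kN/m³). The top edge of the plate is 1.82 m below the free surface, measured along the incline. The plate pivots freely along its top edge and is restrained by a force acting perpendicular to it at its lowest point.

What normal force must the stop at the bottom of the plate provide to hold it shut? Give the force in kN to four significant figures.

γ = 1.26 × 9.81 = 12.3606 kN/m³.
The plate makes 58° with the vertical, i.e. θ = 90° − 58° = 32° to the horizontal. Measuring y along the incline from the free-surface line, vertical depth h = y·sinθ with sinθ = 0.529919.
The centroid lies 3.97/2 = 1.985 m below the top edge, so y_c = 1.82 + 1.985 = 3.805 m and h_c = 3.805 × 0.529919 = 2.01634 m.
A = 4.6 × 3.97 = 18.262 m².
Resultant F = γ·h_c·A = 12.3606 × 2.01634 × 18.262 = 455.147 kN.
I_c = b·h³/12 = 4.6 × 3.97³/12 = 23.9855 m⁴.
Centre of pressure: y_p = y_c + I_c/(y_c·A) = 3.805 + 23.9855/(3.805 × 18.262) = 3.805 + 0.34518 = 4.15018 m along the plane.
The resultant acts 1.985 + 0.34518 = 2.33018 m (along the plate) below the hinge at the top edge, so the moment about the hinge is M = F × 2.33018 = 455.147 × 2.33018 = 1060.57 kN·m.
A normal force at the bottom, 3.97 m from the hinge, must supply this moment: P = 1060.57/3.97 = 267.146 kN.

P ≈ 267.1 kN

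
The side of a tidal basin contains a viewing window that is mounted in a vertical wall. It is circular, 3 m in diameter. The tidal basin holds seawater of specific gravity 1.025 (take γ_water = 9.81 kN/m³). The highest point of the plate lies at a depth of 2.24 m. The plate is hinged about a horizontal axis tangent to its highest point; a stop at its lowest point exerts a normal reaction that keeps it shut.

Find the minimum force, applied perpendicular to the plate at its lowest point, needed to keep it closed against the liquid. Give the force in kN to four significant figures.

P ≈ 146.2 kN

γ = 1.025 × 9.81 = 10.05525 kN/m³.
The centroid is at the centre, 1.5 m below the top of the plate, so the centroid depth is h_c = 2.24 + 1.5 = 3.74 m.
A = π(1.5)² = 7.06858 m².
Resultant F = γ·h_c·A = 10.05525 × 3.74 × 7.06858 = 265.826 kN.
I_c = πr⁴/4 = π × 1.5⁴/4 = 3.97608 m⁴.
Centre of pressure: y_p = y_c + I_c/(y_c·A) = 3.74 + 3.97608/(3.74 × 7.06858) = 3.74 + 0.150401 = 3.8904 m along the plane.
The resultant acts 1.5 + 0.150401 = 1.6504 m (along the plate) below the hinge at the top edge, so the moment about the hinge is M = F × 1.6504 = 265.826 × 1.6504 = 438.719 kN·m.
A normal force at the bottom, 3 m from the hinge, must supply this moment: P = 438.719/3 = 146.24 kN.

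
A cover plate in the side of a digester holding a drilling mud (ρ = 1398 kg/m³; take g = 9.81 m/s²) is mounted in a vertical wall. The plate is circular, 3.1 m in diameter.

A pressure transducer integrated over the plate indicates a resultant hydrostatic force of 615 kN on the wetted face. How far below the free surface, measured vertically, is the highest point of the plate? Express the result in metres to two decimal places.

γ = ρg = 1398 × 9.81 / 1000 = 13.71438 kN/m³.
A = π(1.55)² = 7.54768 m².
From F = γ·h_c·A, the centroid depth is h_c = 615/(13.71438 × 7.54768) = 5.94135 m.
The centroid is at the centre, 1.55 m below the top of the plate, so the highest point sits at h_top = 5.94135 − 1.55 = 4.39135 m below the surface.

d_top ≈ 4.39 m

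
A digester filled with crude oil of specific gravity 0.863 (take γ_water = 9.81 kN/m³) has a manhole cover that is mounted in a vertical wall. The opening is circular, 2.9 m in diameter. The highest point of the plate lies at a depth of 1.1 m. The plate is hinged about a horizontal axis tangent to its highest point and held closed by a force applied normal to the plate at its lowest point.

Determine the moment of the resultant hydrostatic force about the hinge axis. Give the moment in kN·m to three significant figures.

M ≈ 236 kN·m

γ = 0.863 × 9.81 = 8.46603 kN/m³.
The centroid is at the centre, 1.45 m below the top of the plate, so the centroid depth is h_c = 1.1 + 1.45 = 2.55 m.
A = π(1.45)² = 6.6052 m².
Resultant F = γ·h_c·A = 8.46603 × 2.55 × 6.6052 = 142.596 kN.
I_c = πr⁴/4 = π × 1.45⁴/4 = 3.47186 m⁴.
Centre of pressure: y_p = y_c + I_c/(y_c·A) = 2.55 + 3.47186/(2.55 × 6.6052) = 2.55 + 0.206128 = 2.75613 m along the plane.
The resultant acts 1.45 + 0.206128 = 1.65613 m (along the plate) below the hinge at the top edge, so the moment about the hinge is M = F × 1.65613 = 142.596 × 1.65613 = 236.158 kN·m.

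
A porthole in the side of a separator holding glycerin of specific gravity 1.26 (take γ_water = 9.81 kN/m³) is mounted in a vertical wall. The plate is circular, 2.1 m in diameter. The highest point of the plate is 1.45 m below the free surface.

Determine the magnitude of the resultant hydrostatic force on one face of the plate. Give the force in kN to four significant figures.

γ = 1.26 × 9.81 = 12.3606 kN/m³.
The centroid is at the centre, 1.05 m below the top of the plate, so the centroid depth is h_c = 1.45 + 1.05 = 2.5 m.
A = π(1.05)² = 3.46361 m².
Resultant F = γ·h_c·A = 12.3606 × 2.5 × 3.46361 = 107.031 kN.

F ≈ 107.0 kN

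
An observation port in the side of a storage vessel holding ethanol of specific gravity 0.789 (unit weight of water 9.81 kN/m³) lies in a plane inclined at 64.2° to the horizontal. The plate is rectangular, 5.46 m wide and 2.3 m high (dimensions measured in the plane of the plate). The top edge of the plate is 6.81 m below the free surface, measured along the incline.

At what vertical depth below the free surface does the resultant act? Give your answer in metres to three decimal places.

γ = 0.789 × 9.81 = 7.74009 kN/m³.
Let θ = 64.2° be the plate's angle to the horizontal; measure y along the incline from where the plane meets the free surface. Vertical depth h = y·sinθ with sinθ = 0.900319.
The centroid lies 2.3/2 = 1.15 m below the top edge, so y_c = 6.81 + 1.15 = 7.96 m and h_c = 7.96 × 0.900319 = 7.16654 m.
A = 5.46 × 2.3 = 12.558 m².
Resultant F = γ·h_c·A = 7.74009 × 7.16654 × 12.558 = 696.588 kN.
I_c = b·h³/12 = 5.46 × 2.3³/12 = 5.53598 m⁴.
Centre of pressure: y_p = y_c + I_c/(y_c·A) = 7.96 + 5.53598/(7.96 × 12.558) = 7.96 + 0.055381 = 8.01538 m along the plane.
Vertically, h_p = y_p·sinθ = 8.01538 × 0.900319 = 7.2164 m.

h_p = 7.216 m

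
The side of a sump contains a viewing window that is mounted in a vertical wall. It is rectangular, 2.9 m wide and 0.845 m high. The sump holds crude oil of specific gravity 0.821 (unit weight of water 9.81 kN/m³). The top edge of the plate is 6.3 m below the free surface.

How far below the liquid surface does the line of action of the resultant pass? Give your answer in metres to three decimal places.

γ = 0.821 × 9.81 = 8.05401 kN/m³.
The centroid lies 0.845/2 = 0.4225 m below the top edge, so the centroid depth is h_c = 6.3 + 0.4225 = 6.7225 m.
A = 2.9 × 0.845 = 2.4505 m².
Resultant F = γ·h_c·A = 8.05401 × 6.7225 × 2.4505 = 132.678 kN.
I_c = b·h³/12 = 2.9 × 0.845³/12 = 0.14581 m⁴.
Centre of pressure: y_p = y_c + I_c/(y_c·A) = 6.7225 + 0.14581/(6.7225 × 2.4505) = 6.7225 + 0.00885119 = 6.73135 m along the plane.

h_p = 6.731 m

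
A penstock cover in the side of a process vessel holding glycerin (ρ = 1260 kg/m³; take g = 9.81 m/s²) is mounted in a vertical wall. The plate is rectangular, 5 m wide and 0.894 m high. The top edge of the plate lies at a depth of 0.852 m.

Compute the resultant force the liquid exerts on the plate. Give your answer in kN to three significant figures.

F ≈ 71.8 kN

γ = ρg = 1260 × 9.81 / 1000 = 12.3606 kN/m³.
The centroid lies 0.894/2 = 0.447 m below the top edge, so the centroid depth is h_c = 0.852 + 0.447 = 1.299 m.
A = 5 × 0.894 = 4.47 m².
Resultant F = γ·h_c·A = 12.3606 × 1.299 × 4.47 = 71.7722 kN.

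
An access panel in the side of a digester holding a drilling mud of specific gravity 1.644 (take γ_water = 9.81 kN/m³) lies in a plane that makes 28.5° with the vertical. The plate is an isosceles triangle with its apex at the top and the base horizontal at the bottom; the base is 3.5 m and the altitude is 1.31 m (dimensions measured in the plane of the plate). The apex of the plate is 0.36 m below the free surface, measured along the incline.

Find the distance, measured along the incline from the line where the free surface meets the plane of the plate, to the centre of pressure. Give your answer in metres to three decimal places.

y_p = 1.311 m

γ = 1.644 × 9.81 = 16.12764 kN/m³.
The plate makes 28.5° with the vertical, i.e. θ = 90° − 28.5° = 61.5° to the horizontal. Measuring y along the incline from the free-surface line, vertical depth h = y·sinθ with sinθ = 0.878817.
With the apex up, the centroid sits 2h/3 = 2 × 1.31/3 = 0.873333 m below the apex, so y_c = 0.36 + 0.873333 = 1.23333 m and h_c = 1.23333 × 0.878817 = 1.08387 m.
A = ½ × 3.5 × 1.31 = 2.2925 m².
Resultant F = γ·h_c·A = 16.12764 × 1.08387 × 2.2925 = 40.0735 kN.
I_c = b·h³/36 = 3.5 × 1.31³/36 = 0.218564 m⁴.
Centre of pressure: y_p = y_c + I_c/(y_c·A) = 1.23333 + 0.218564/(1.23333 × 2.2925) = 1.23333 + 0.0773019 = 1.31063 m along the plane.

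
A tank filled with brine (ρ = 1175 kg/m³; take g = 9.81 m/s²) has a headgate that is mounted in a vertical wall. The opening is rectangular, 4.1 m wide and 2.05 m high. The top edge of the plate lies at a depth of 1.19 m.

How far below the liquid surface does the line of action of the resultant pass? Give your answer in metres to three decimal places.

h_p = 2.373 m

γ = ρg = 1175 × 9.81 / 1000 = 11.52675 kN/m³.
The centroid lies 2.05/2 = 1.025 m below the top edge, so the centroid depth is h_c = 1.19 + 1.025 = 2.215 m.
A = 4.1 × 2.05 = 8.405 m².
Resultant F = γ·h_c·A = 11.52675 × 2.215 × 8.405 = 214.594 kN.
I_c = b·h³/12 = 4.1 × 2.05³/12 = 2.9435 m⁴.
Centre of pressure: y_p = y_c + I_c/(y_c·A) = 2.215 + 2.9435/(2.215 × 8.405) = 2.215 + 0.158108 = 2.37311 m along the plane.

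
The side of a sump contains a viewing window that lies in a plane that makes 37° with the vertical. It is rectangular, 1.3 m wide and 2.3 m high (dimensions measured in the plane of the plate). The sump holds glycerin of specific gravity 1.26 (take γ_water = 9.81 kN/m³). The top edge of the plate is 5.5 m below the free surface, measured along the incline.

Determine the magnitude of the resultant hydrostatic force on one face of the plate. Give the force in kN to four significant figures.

γ = 1.26 × 9.81 = 12.3606 kN/m³.
The plate makes 37° with the vertical, i.e. θ = 90° − 37° = 53° to the horizontal. Measuring y along the incline from the free-surface line, vertical depth h = y·sinθ with sinθ = 0.798636.
The centroid lies 2.3/2 = 1.15 m below the top edge, so y_c = 5.5 + 1.15 = 6.65 m and h_c = 6.65 × 0.798636 = 5.31093 m.
A = 1.3 × 2.3 = 2.99 m².
Resultant F = γ·h_c·A = 12.3606 × 5.31093 × 2.99 = 196.282 kN.

F ≈ 196.3 kN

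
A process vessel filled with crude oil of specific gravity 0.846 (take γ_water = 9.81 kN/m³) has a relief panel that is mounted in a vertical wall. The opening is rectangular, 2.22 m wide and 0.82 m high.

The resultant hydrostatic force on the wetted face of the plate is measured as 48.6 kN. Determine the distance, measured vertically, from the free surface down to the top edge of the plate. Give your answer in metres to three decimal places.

γ = 0.846 × 9.81 = 8.29926 kN/m³.
A = 2.22 × 0.82 = 1.8204 m².
From F = γ·h_c·A, the centroid depth is h_c = 48.6/(8.29926 × 1.8204) = 3.21684 m.
The centroid lies 0.82/2 = 0.41 m below the top edge, so the top edge sits at h_top = 3.21684 − 0.41 = 2.80684 m below the surface.

d_top ≈ 2.807 m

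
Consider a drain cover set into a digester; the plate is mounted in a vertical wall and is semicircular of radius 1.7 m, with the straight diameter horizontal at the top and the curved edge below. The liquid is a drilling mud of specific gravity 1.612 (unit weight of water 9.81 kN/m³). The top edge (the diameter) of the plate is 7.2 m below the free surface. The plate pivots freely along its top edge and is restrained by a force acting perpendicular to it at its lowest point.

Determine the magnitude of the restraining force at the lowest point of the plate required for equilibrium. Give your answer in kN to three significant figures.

γ = 1.612 × 9.81 = 15.81372 kN/m³.
The centroid of a semicircle lies 4r/(3π) = 0.721502 m from the diameter, here below the top edge, so the centroid depth is h_c = 7.2 + 0.721502 = 7.9215 m.
A = πr²/2 = π × 1.7²/2 = 4.5396 m².
Resultant F = γ·h_c·A = 15.81372 × 7.9215 × 4.5396 = 568.668 kN.
I_c = (π/8 − 8/(9π))·r⁴ = 0.109757 × 1.7⁴ = 0.916701 m⁴.
Centre of pressure: y_p = y_c + I_c/(y_c·A) = 7.9215 + 0.916701/(7.9215 × 4.5396) = 7.9215 + 0.0254919 = 7.94699 m along the plane.
The resultant acts 0.721502 + 0.0254919 = 0.746994 m (along the plate) below the hinge at the top edge, so the moment about the hinge is M = F × 0.746994 = 568.668 × 0.746994 = 424.792 kN·m.
A normal force at the bottom, 1.7 m from the hinge, must supply this moment: P = 424.792/1.7 = 249.878 kN.

P ≈ 250 kN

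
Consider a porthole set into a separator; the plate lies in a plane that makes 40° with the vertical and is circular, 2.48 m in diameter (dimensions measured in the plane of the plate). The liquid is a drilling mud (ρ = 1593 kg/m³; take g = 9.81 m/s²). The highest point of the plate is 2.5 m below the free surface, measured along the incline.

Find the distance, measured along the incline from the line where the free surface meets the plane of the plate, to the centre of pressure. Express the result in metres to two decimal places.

γ = ρg = 1593 × 9.81 / 1000 = 15.62733 kN/m³.
The plate makes 40° with the vertical, i.e. θ = 90° − 40° = 50° to the horizontal. Measuring y along the incline from the free-surface line, vertical depth h = y·sinθ with sinθ = 0.766044.
The centroid is at the centre, 1.24 m below the top of the plate, so y_c = 2.5 + 1.24 = 3.74 m and h_c = 3.74 × 0.766044 = 2.865 m.
A = π(1.24)² = 4.83051 m².
Resultant F = γ·h_c·A = 15.62733 × 2.865 × 4.83051 = 216.273 kN.
I_c = πr⁴/4 = π × 1.24⁴/4 = 1.85685 m⁴.
Centre of pressure: y_p = y_c + I_c/(y_c·A) = 3.74 + 1.85685/(3.74 × 4.83051) = 3.74 + 0.102781 = 3.84278 m along the plane.

y_p = 3.84 m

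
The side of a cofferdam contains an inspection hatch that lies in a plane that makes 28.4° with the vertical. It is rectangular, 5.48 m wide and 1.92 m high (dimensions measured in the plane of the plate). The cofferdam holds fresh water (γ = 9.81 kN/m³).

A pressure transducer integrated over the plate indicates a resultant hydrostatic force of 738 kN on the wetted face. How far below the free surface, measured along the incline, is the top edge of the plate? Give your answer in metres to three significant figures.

y_top ≈ 7.17 m

γ = 9.81 kN/m³.
A = 5.48 × 1.92 = 10.5216 m².
From F = γ·h_c·A, the centroid depth is h_c = 738/(9.81 × 10.5216) = 7.14999 m.
The plate makes 28.4° with the vertical, i.e. θ = 90° − 28.4° = 61.6° to the horizontal. Measuring y along the incline from the free-surface line, vertical depth h = y·sinθ with sinθ = 0.879649.
Along the incline, y_c = h_c/sinθ = 7.14999/0.879649 = 8.12823 m.
The centroid lies 1.92/2 = 0.96 m below the top edge, so the top edge sits at y_top = 8.12823 − 0.96 = 7.16823 m along the incline.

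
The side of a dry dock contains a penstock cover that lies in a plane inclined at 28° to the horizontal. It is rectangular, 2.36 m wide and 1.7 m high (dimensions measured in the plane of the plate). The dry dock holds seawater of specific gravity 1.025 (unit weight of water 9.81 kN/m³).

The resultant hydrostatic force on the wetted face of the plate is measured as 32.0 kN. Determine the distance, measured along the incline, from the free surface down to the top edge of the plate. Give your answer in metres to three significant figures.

y_top ≈ 0.840 m

γ = 1.025 × 9.81 = 10.05525 kN/m³.
A = 2.36 × 1.7 = 4.012 m².
From F = γ·h_c·A, the centroid depth is h_c = 32.0/(10.05525 × 4.012) = 0.793225 m.
Let θ = 28° be the plate's angle to the horizontal; measure y along the incline from where the plane meets the free surface. Vertical depth h = y·sinθ with sinθ = 0.469472.
Along the incline, y_c = h_c/sinθ = 0.793225/0.469472 = 1.68961 m.
The centroid lies 1.7/2 = 0.85 m below the top edge, so the top edge sits at y_top = 1.68961 − 0.85 = 0.83961 m along the incline.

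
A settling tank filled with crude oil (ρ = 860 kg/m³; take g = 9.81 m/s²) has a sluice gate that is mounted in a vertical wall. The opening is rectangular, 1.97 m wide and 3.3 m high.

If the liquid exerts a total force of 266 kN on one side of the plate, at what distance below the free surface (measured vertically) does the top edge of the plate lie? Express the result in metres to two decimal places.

d_top ≈ 3.20 m

γ = ρg = 860 × 9.81 / 1000 = 8.4366 kN/m³.
A = 1.97 × 3.3 = 6.501 m².
From F = γ·h_c·A, the centroid depth is h_c = 266/(8.4366 × 6.501) = 4.84991 m.
The centroid lies 3.3/2 = 1.65 m below the top edge, so the top edge sits at h_top = 4.84991 − 1.65 = 3.19991 m below the surface.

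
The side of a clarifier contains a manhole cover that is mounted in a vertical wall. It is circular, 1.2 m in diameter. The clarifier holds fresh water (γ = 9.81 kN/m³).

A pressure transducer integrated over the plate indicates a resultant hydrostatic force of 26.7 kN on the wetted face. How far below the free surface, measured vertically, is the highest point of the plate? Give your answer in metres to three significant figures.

γ = 9.81 kN/m³.
A = π(0.6)² = 1.13097 m².
From F = γ·h_c·A, the centroid depth is h_c = 26.7/(9.81 × 1.13097) = 2.40653 m.
The centroid is at the centre, 0.6 m below the top of the plate, so the highest point sits at h_top = 2.40653 − 0.6 = 1.80653 m below the surface.

d_top ≈ 1.81 m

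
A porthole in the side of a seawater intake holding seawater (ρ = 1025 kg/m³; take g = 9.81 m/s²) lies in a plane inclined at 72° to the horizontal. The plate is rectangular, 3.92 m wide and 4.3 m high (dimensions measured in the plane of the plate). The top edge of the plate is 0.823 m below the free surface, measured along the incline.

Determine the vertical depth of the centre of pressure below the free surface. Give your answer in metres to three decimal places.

γ = ρg = 1025 × 9.81 / 1000 = 10.05525 kN/m³.
Let θ = 72° be the plate's angle to the horizontal; measure y along the incline from where the plane meets the free surface. Vertical depth h = y·sinθ with sinθ = 0.951057.
The centroid lies 4.3/2 = 2.15 m below the top edge, so y_c = 0.823 + 2.15 = 2.973 m and h_c = 2.973 × 0.951057 = 2.82749 m.
A = 3.92 × 4.3 = 16.856 m².
Resultant F = γ·h_c·A = 10.05525 × 2.82749 × 16.856 = 479.235 kN.
I_c = b·h³/12 = 3.92 × 4.3³/12 = 25.9723 m⁴.
Centre of pressure: y_p = y_c + I_c/(y_c·A) = 2.973 + 25.9723/(2.973 × 16.856) = 2.973 + 0.518276 = 3.49128 m along the plane.
Vertically, h_p = y_p·sinθ = 3.49128 × 0.951057 = 3.32041 m.

h_p = 3.320 m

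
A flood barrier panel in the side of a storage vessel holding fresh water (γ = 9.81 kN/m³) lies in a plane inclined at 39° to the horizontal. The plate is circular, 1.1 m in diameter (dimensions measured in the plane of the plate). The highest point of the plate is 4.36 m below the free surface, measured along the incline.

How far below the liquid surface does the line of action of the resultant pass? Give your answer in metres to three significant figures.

γ = 9.81 kN/m³.
Let θ = 39° be the plate's angle to the horizontal; measure y along the incline from where the plane meets the free surface. Vertical depth h = y·sinθ with sinθ = 0.629320.
The centroid is at the centre, 0.55 m below the top of the plate, so y_c = 4.36 + 0.55 = 4.91 m and h_c = 4.91 × 0.629320 = 3.08996 m.
A = π(0.55)² = 0.950332 m².
Resultant F = γ·h_c·A = 9.81 × 3.08996 × 0.950332 = 28.8069 kN.
I_c = πr⁴/4 = π × 0.55⁴/4 = 0.0718688 m⁴.
Centre of pressure: y_p = y_c + I_c/(y_c·A) = 4.91 + 0.0718688/(4.91 × 0.950332) = 4.91 + 0.0154022 = 4.9254 m along the plane.
Vertically, h_p = y_p·sinθ = 4.9254 × 0.629320 = 3.09965 m.

h_p = 3.10 m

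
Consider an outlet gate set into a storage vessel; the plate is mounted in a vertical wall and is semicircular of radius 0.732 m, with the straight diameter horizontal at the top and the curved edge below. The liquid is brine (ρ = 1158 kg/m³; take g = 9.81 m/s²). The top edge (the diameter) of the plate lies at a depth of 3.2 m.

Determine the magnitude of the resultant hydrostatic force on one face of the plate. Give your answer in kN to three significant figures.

γ = ρg = 1158 × 9.81 / 1000 = 11.35998 kN/m³.
The centroid of a semicircle lies 4r/(3π) = 0.31067 m from the diameter, here below the top edge, so the centroid depth is h_c = 3.2 + 0.31067 = 3.51067 m.
A = πr²/2 = π × 0.732²/2 = 0.84167 m².
Resultant F = γ·h_c·A = 11.35998 × 3.51067 × 0.84167 = 33.5668 kN.

F ≈ 33.6 kN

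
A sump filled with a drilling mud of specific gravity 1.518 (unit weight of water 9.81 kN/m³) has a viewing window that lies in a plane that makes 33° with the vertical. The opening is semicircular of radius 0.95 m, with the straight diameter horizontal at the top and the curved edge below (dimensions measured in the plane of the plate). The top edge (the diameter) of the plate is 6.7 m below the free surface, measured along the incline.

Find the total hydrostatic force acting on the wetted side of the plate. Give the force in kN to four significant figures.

γ = 1.518 × 9.81 = 14.89158 kN/m³.
The plate makes 33° with the vertical, i.e. θ = 90° − 33° = 57° to the horizontal. Measuring y along the incline from the free-surface line, vertical depth h = y·sinθ with sinθ = 0.838671.
The centroid of a semicircle lies 4r/(3π) = 0.403193 m from the diameter, here below the top edge, so y_c = 6.7 + 0.403193 = 7.10319 m and h_c = 7.10319 × 0.838671 = 5.95724 m.
A = πr²/2 = π × 0.95²/2 = 1.41764 m².
Resultant F = γ·h_c·A = 14.89158 × 5.95724 × 1.41764 = 125.763 kN.

F ≈ 125.8 kN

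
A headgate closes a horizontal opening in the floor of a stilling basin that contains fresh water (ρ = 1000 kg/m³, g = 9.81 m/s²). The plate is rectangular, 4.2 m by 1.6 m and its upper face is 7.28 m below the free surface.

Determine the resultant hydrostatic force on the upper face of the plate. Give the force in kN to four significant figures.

γ = ρg = 1000 × 9.81 = 9810 N/m³ = 9.81 kN/m³.
The plate is horizontal, so pressure is uniform at p = γ·h = 9.81 × 7.28 = 71.4168 kN/m².
A = 4.2 × 1.6 = 6.72 m².
F = p·A = 71.4168 × 6.72 = 479.921 kN.

F ≈ 479.9 kN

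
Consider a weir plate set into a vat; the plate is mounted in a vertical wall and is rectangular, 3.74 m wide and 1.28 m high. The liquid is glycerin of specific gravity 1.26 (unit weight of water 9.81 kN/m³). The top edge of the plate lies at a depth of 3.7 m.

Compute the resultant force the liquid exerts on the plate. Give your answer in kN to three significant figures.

F ≈ 257 kN

γ = 1.26 × 9.81 = 12.3606 kN/m³.
The centroid lies 1.28/2 = 0.64 m below the top edge, so the centroid depth is h_c = 3.7 + 0.64 = 4.34 m.
A = 3.74 × 1.28 = 4.7872 m².
Resultant F = γ·h_c·A = 12.3606 × 4.34 × 4.7872 = 256.809 kN.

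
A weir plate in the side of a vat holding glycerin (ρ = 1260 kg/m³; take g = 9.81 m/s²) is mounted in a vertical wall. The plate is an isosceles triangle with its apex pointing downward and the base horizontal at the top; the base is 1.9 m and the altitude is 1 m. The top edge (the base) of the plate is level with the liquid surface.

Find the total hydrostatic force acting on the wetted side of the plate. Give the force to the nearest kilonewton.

F ≈ 4 kN

γ = ρg = 1260 × 9.81 / 1000 = 12.3606 kN/m³.
With the apex down, the centroid sits h/3 = 1/3 = 0.333333 m below the base (the top edge), so the centroid depth is h_c = 0.333333 m.
A = ½ × 1.9 × 1 = 0.95 m².
Resultant F = γ·h_c·A = 12.3606 × 0.333333 × 0.95 = 3.91419 kN.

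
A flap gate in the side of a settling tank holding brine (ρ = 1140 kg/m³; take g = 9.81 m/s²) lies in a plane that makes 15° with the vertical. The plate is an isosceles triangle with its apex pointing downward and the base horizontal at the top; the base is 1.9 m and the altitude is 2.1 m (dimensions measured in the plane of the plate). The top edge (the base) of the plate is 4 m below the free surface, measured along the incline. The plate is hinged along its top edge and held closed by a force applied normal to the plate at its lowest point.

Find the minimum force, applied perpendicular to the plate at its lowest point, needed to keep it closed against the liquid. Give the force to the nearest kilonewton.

γ = ρg = 1140 × 9.81 / 1000 = 11.1834 kN/m³.
The plate makes 15° with the vertical, i.e. θ = 90° − 15° = 75° to the horizontal. Measuring y along the incline from the free-surface line, vertical depth h = y·sinθ with sinθ = 0.965926.
With the apex down, the centroid sits h/3 = 2.1/3 = 0.7 m below the base (the top edge), so y_c = 4 + 0.7 = 4.7 m and h_c = 4.7 × 0.965926 = 4.53985 m.
A = ½ × 1.9 × 2.1 = 1.995 m².
Resultant F = γ·h_c·A = 11.1834 × 4.53985 × 1.995 = 101.288 kN.
I_c = b·h³/36 = 1.9 × 2.1³/36 = 0.488775 m⁴.
Centre of pressure: y_p = y_c + I_c/(y_c·A) = 4.7 + 0.488775/(4.7 × 1.995) = 4.7 + 0.0521277 = 4.75213 m along the plane.
The resultant acts 0.7 + 0.0521277 = 0.752128 m (along the plate) below the hinge at the top edge, so the moment about the hinge is M = F × 0.752128 = 101.288 × 0.752128 = 76.1815 kN·m.
A normal force at the bottom, 2.1 m from the hinge, must supply this moment: P = 76.1815/2.1 = 36.2769 kN.

P ≈ 36 kN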